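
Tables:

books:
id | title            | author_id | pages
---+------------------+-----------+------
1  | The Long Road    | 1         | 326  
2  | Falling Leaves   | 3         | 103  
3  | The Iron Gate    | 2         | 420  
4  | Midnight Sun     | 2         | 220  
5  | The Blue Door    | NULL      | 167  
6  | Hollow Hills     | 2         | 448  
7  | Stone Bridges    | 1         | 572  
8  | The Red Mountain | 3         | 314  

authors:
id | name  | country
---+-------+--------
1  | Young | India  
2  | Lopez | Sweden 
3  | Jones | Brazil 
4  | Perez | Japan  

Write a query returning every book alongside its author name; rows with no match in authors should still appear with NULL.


LEFT JOIN keeps every row from books (the left table); where author_id has no match in authors, the author columns become NULL. Walk through each book:
  - book 1 (The Long Road): author_id=1 -> matches Young
  - book 2 (Falling Leaves): author_id=3 -> matches Jones
  - book 3 (The Iron Gate): author_id=2 -> matches Lopez
  - book 4 (Midnight Sun): author_id=2 -> matches Lopez
  - book 5 (The Blue Door): author_id=NULL, no match -> kept with NULL
  - book 6 (Hollow Hills): author_id=2 -> matches Lopez
  - book 7 (Stone Bridges): author_id=1 -> matches Young
  - book 8 (The Red Mountain): author_id=3 -> matches Jones
All 8 rows appear; 1 has NULL author.

SQL:
SELECT a.title, b.name AS author
FROM books a
LEFT JOIN authors b ON a.author_id = b.id

Result:
title            | author
-----------------+-------
The Long Road    | Young 
Falling Leaves   | Jones 
The Iron Gate    | Lopez 
Midnight Sun     | Lopez 
The Blue Door    | NULL  
Hollow Hills     | Lopez 
Stone Bridges    | Young 
The Red Mountain | Jones 


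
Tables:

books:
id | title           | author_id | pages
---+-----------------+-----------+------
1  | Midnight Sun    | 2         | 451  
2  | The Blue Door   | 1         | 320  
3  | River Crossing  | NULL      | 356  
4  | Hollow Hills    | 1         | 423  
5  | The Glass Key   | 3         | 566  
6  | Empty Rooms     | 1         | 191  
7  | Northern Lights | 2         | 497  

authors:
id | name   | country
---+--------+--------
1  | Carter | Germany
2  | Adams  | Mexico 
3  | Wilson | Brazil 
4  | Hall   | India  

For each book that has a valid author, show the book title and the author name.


INNER JOIN keeps only books rows whose author_id matches an id in authors. Walk through each book:
  - book 1 (Midnight Sun): author_id=2 -> matches Adams
  - book 2 (The Blue Door): author_id=1 -> matches Carter
  - book 3 (River Crossing): author_id=NULL, no match -> dropped
  - book 4 (Hollow Hills): author_id=1 -> matches Carter
  - book 5 (The Glass Key): author_id=3 -> matches Wilson
  - book 6 (Empty Rooms): author_id=1 -> matches Carter
  - book 7 (Northern Lights): author_id=2 -> matches Adams
So 1 of 7 rows is dropped.

SQL:
SELECT a.title, b.name AS author
FROM books a
INNER JOIN authors b ON a.author_id = b.id

Result:
title           | author
----------------+-------
Midnight Sun    | Adams 
The Blue Door   | Carter
Hollow Hills    | Carter
The Glass Key   | Wilson
Empty Rooms     | Carter
Northern Lights | Adams 


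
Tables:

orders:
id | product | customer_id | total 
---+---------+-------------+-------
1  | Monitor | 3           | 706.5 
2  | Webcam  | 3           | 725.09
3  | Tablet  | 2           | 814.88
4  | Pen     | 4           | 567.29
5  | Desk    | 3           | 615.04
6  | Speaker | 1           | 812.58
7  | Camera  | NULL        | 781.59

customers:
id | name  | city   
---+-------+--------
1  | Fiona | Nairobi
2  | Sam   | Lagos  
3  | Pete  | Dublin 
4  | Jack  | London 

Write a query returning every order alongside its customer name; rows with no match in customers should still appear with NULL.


LEFT JOIN keeps every row from orders (the left table); where customer_id has no match in customers, the customer columns become NULL. Walk through each order:
  - order 1 (Monitor): customer_id=3 -> matches Pete
  - order 2 (Webcam): customer_id=3 -> matches Pete
  - order 3 (Tablet): customer_id=2 -> matches Sam
  - order 4 (Pen): customer_id=4 -> matches Jack
  - order 5 (Desk): customer_id=3 -> matches Pete
  - order 6 (Speaker): customer_id=1 -> matches Fiona
  - order 7 (Camera): customer_id=NULL, no match -> kept with NULL
All 7 rows appear; 1 has NULL customer.

SQL:
SELECT a.product, b.name AS customer
FROM orders a
LEFT JOIN customers b ON a.customer_id = b.id

Result:
product | customer
--------+---------
Monitor | Pete    
Webcam  | Pete    
Tablet  | Sam     
Pen     | Jack    
Desk    | Pete    
Speaker | Fiona   
Camera  | NULL    


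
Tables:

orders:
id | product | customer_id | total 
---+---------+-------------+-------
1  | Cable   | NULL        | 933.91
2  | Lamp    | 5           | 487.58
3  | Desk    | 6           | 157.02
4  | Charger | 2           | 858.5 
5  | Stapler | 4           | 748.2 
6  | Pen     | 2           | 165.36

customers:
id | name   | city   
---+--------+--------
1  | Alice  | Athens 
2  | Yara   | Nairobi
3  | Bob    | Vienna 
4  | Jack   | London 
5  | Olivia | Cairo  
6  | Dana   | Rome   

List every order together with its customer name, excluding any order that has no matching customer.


INNER JOIN keeps only orders rows whose customer_id matches an id in customers. Walk through each order:
  - order 1 (Cable): customer_id=NULL, no match -> dropped
  - order 2 (Lamp): customer_id=5 -> matches Olivia
  - order 3 (Desk): customer_id=6 -> matches Dana
  - order 4 (Charger): customer_id=2 -> matches Yara
  - order 5 (Stapler): customer_id=4 -> matches Jack
  - order 6 (Pen): customer_id=2 -> matches Yara
So 1 of 6 rows is dropped.

SQL:
SELECT a.product, b.name AS customer
FROM orders a
INNER JOIN customers b ON a.customer_id = b.id

Result:
product | customer
--------+---------
Lamp    | Olivia  
Desk    | Dana    
Charger | Yara    
Stapler | Jack    
Pen     | Yara    


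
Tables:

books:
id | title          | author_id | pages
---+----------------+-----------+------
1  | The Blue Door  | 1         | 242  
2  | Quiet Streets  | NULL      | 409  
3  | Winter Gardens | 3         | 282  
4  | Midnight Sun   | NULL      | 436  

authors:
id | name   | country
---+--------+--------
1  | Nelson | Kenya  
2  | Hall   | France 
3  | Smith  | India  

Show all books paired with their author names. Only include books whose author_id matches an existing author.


INNER JOIN keeps only books rows whose author_id matches an id in authors. Walk through each book:
  - book 1 (The Blue Door): author_id=1 -> matches Nelson
  - book 2 (Quiet Streets): author_id=NULL, no match -> dropped
  - book 3 (Winter Gardens): author_id=3 -> matches Smith
  - book 4 (Midnight Sun): author_id=NULL, no match -> dropped
So 2 of 4 rows are dropped.

SQL:
SELECT a.title, b.name AS author
FROM books a
INNER JOIN authors b ON a.author_id = b.id

Result:
title          | author
---------------+-------
The Blue Door  | Nelson
Winter Gardens | Smith 


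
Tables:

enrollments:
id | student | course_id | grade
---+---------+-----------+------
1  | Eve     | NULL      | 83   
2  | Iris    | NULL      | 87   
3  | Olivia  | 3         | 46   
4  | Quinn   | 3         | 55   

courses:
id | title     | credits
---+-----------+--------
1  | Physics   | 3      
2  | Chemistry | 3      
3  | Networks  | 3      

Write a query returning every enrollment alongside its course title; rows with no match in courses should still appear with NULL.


LEFT JOIN keeps every row from enrollments (the left table); where course_id has no match in courses, the course columns become NULL. Walk through each enrollment:
  - enrollment 1 (Eve): course_id=NULL, no match -> kept with NULL
  - enrollment 2 (Iris): course_id=NULL, no match -> kept with NULL
  - enrollment 3 (Olivia): course_id=3 -> matches Networks
  - enrollment 4 (Quinn): course_id=3 -> matches Networks
All 4 rows appear; 2 have NULL course.

SQL:
SELECT a.student, b.title AS course
FROM enrollments a
LEFT JOIN courses b ON a.course_id = b.id

Result:
student | course  
--------+---------
Eve     | NULL    
Iris    | NULL    
Olivia  | Networks
Quinn   | Networks


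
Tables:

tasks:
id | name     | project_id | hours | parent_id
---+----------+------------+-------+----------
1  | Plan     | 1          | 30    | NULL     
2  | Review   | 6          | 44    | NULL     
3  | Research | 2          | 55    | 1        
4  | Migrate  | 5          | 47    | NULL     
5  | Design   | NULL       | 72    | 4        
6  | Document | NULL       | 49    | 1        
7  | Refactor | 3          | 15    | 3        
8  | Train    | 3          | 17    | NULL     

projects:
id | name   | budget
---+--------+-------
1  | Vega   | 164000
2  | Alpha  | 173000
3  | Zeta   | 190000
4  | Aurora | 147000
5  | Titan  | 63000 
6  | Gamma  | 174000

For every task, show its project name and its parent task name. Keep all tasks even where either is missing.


Two LEFT JOINs from the same base table tasks: one to projects via project_id, one to tasks itself via parent_id. Both are LEFT so every task is preserved.
Match against projects:
  - task 1 (Plan): project_id=1 -> matches Vega
  - task 2 (Review): project_id=6 -> matches Gamma
  - task 3 (Research): project_id=2 -> matches Alpha
  - task 4 (Migrate): project_id=5 -> matches Titan
  - task 5 (Design): project_id=NULL, no match -> kept with NULL
  - task 6 (Document): project_id=NULL, no match -> kept with NULL
  - task 7 (Refactor): project_id=3 -> matches Zeta
  - task 8 (Train): project_id=3 -> matches Zeta
Match against tasks (self):
  - task 1 (Plan): parent_id=NULL -> NULL
  - task 2 (Review): parent_id=NULL -> NULL
  - task 3 (Research): parent_id=1 -> Plan
  - task 4 (Migrate): parent_id=NULL -> NULL
  - task 5 (Design): parent_id=4 -> Migrate
  - task 6 (Document): parent_id=1 -> Plan
  - task 7 (Refactor): parent_id=3 -> Research
  - task 8 (Train): parent_id=NULL -> NULL

SQL:
SELECT a.name, b.name AS project, c.name AS parent
FROM tasks a
LEFT JOIN projects b ON a.project_id = b.id
LEFT JOIN tasks c ON a.parent_id = c.id

Result:
name     | project | parent  
---------+---------+---------
Plan     | Vega    | NULL    
Review   | Gamma   | NULL    
Research | Alpha   | Plan    
Migrate  | Titan   | NULL    
Design   | NULL    | Migrate 
Document | NULL    | Plan    
Refactor | Zeta    | Research
Train    | Zeta    | NULL    


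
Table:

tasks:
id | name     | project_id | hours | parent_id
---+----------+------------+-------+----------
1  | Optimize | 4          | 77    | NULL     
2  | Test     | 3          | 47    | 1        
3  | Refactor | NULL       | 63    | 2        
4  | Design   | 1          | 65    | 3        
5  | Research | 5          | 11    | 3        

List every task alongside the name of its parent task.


This is a self-join: tasks is joined to a second copy of itself, matching each row's parent_id to another row's id. Use LEFT JOIN so rows with parent_id=NULL are kept.
  - task 1 (Optimize): parent_id=NULL -> NULL
  - task 2 (Test): parent_id=1 -> Optimize
  - task 3 (Refactor): parent_id=2 -> Test
  - task 4 (Design): parent_id=3 -> Refactor
  - task 5 (Research): parent_id=3 -> Refactor

SQL:
SELECT a.name AS item, b.name AS parent
FROM tasks a
LEFT JOIN tasks b ON a.parent_id = b.id

Result:
item     | parent  
---------+---------
Optimize | NULL    
Test     | Optimize
Refactor | Test    
Design   | Refactor
Research | Refactor


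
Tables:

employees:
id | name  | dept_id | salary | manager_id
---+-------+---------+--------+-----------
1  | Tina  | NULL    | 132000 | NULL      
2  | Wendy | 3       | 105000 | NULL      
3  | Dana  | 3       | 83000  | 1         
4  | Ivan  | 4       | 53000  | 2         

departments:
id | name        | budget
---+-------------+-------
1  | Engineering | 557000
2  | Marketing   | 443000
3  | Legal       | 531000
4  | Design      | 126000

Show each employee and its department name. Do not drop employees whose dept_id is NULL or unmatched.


LEFT JOIN keeps every row from employees (the left table); where dept_id has no match in departments, the department columns become NULL. Walk through each employee:
  - employee 1 (Tina): dept_id=NULL, no match -> kept with NULL
  - employee 2 (Wendy): dept_id=3 -> matches Legal
  - employee 3 (Dana): dept_id=3 -> matches Legal
  - employee 4 (Ivan): dept_id=4 -> matches Design
All 4 rows appear; 1 has NULL department.

SQL:
SELECT a.name, b.name AS department
FROM employees a
LEFT JOIN departments b ON a.dept_id = b.id

Result:
name  | department
------+-----------
Tina  | NULL      
Wendy | Legal     
Dana  | Legal     
Ivan  | Design    


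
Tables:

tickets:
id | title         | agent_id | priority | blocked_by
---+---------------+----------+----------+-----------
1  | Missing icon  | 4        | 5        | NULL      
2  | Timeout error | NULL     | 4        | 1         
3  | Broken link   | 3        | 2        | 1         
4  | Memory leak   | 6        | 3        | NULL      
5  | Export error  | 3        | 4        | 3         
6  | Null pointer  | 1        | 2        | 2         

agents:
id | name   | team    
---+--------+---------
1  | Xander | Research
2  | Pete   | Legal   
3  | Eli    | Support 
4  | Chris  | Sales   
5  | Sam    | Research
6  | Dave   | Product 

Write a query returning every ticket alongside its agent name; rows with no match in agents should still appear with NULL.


LEFT JOIN keeps every row from tickets (the left table); where agent_id has no match in agents, the agent columns become NULL. Walk through each ticket:
  - ticket 1 (Missing icon): agent_id=4 -> matches Chris
  - ticket 2 (Timeout error): agent_id=NULL, no match -> kept with NULL
  - ticket 3 (Broken link): agent_id=3 -> matches Eli
  - ticket 4 (Memory leak): agent_id=6 -> matches Dave
  - ticket 5 (Export error): agent_id=3 -> matches Eli
  - ticket 6 (Null pointer): agent_id=1 -> matches Xander
All 6 rows appear; 1 has NULL agent.

SQL:
SELECT a.title, b.name AS agent
FROM tickets a
LEFT JOIN agents b ON a.agent_id = b.id

Result:
title         | agent 
--------------+-------
Missing icon  | Chris 
Timeout error | NULL  
Broken link   | Eli   
Memory leak   | Dave  
Export error  | Eli   
Null pointer  | Xander


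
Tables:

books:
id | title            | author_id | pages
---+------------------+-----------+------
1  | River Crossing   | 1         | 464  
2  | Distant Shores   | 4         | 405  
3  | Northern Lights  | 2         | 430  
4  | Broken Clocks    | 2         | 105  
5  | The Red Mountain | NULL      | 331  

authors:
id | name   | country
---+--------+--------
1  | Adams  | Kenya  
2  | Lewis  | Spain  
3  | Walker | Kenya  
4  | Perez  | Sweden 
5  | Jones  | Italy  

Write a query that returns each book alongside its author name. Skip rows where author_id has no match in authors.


INNER JOIN keeps only books rows whose author_id matches an id in authors. Walk through each book:
  - book 1 (River Crossing): author_id=1 -> matches Adams
  - book 2 (Distant Shores): author_id=4 -> matches Perez
  - book 3 (Northern Lights): author_id=2 -> matches Lewis
  - book 4 (Broken Clocks): author_id=2 -> matches Lewis
  - book 5 (The Red Mountain): author_id=NULL, no match -> dropped
So 1 of 5 rows is dropped.

SQL:
SELECT a.title, b.name AS author
FROM books a
INNER JOIN authors b ON a.author_id = b.id

Result:
title           | author
----------------+-------
River Crossing  | Adams 
Distant Shores  | Perez 
Northern Lights | Lewis 
Broken Clocks   | Lewis 


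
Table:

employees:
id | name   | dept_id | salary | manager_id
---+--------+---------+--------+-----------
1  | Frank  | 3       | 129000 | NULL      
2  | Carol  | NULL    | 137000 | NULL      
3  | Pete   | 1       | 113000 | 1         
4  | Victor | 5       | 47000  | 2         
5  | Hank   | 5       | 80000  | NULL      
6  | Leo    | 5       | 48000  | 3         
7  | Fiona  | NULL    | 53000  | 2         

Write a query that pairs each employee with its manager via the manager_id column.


This is a self-join: employees is joined to a second copy of itself, matching each row's manager_id to another row's id. Use LEFT JOIN so rows with manager_id=NULL are kept.
  - employee 1 (Frank): manager_id=NULL -> NULL
  - employee 2 (Carol): manager_id=NULL -> NULL
  - employee 3 (Pete): manager_id=1 -> Frank
  - employee 4 (Victor): manager_id=2 -> Carol
  - employee 5 (Hank): manager_id=NULL -> NULL
  - employee 6 (Leo): manager_id=3 -> Pete
  - employee 7 (Fiona): manager_id=2 -> Carol

SQL:
SELECT a.name AS item, b.name AS manager
FROM employees a
LEFT JOIN employees b ON a.manager_id = b.id

Result:
item   | manager
-------+--------
Frank  | NULL   
Carol  | NULL   
Pete   | Frank  
Victor | Carol  
Hank   | NULL   
Leo    | Pete   
Fiona  | Carol  


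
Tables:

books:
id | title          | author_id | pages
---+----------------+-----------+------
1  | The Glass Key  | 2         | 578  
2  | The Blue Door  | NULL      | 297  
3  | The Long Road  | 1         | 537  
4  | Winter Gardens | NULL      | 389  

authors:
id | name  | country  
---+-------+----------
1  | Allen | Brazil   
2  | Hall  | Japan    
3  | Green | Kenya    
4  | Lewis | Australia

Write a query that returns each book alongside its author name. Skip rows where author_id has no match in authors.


INNER JOIN keeps only books rows whose author_id matches an id in authors. Walk through each book:
  - book 1 (The Glass Key): author_id=2 -> matches Hall
  - book 2 (The Blue Door): author_id=NULL, no match -> dropped
  - book 3 (The Long Road): author_id=1 -> matches Allen
  - book 4 (Winter Gardens): author_id=NULL, no match -> dropped
So 2 of 4 rows are dropped.

SQL:
SELECT a.title, b.name AS author
FROM books a
INNER JOIN authors b ON a.author_id = b.id

Result:
title         | author
--------------+-------
The Glass Key | Hall  
The Long Road | Allen 


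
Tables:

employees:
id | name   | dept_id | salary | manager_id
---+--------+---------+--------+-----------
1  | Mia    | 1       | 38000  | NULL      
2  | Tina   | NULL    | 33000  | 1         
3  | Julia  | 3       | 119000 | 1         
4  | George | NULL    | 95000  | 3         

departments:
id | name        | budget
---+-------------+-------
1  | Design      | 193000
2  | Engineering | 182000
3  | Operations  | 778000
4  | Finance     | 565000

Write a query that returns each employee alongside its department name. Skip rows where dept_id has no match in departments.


INNER JOIN keeps only employees rows whose dept_id matches an id in departments. Walk through each employee:
  - employee 1 (Mia): dept_id=1 -> matches Design
  - employee 2 (Tina): dept_id=NULL, no match -> dropped
  - employee 3 (Julia): dept_id=3 -> matches Operations
  - employee 4 (George): dept_id=NULL, no match -> dropped
So 2 of 4 rows are dropped.

SQL:
SELECT a.name, b.name AS department
FROM employees a
INNER JOIN departments b ON a.dept_id = b.id

Result:
name  | department
------+-----------
Mia   | Design    
Julia | Operations


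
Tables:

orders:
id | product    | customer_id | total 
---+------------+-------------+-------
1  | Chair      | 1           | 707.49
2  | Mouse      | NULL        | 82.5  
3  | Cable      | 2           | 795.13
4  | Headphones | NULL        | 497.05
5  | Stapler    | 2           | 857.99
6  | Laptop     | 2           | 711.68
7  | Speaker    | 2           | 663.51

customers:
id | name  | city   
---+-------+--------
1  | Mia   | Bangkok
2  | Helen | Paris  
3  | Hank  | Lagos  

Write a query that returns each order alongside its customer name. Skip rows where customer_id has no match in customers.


INNER JOIN keeps only orders rows whose customer_id matches an id in customers. Walk through each order:
  - order 1 (Chair): customer_id=1 -> matches Mia
  - order 2 (Mouse): customer_id=NULL, no match -> dropped
  - order 3 (Cable): customer_id=2 -> matches Helen
  - order 4 (Headphones): customer_id=NULL, no match -> dropped
  - order 5 (Stapler): customer_id=2 -> matches Helen
  - order 6 (Laptop): customer_id=2 -> matches Helen
  - order 7 (Speaker): customer_id=2 -> matches Helen
So 2 of 7 rows are dropped.

SQL:
SELECT a.product, b.name AS customer
FROM orders a
INNER JOIN customers b ON a.customer_id = b.id

Result:
product | customer
--------+---------
Chair   | Mia     
Cable   | Helen   
Stapler | Helen   
Laptop  | Helen   
Speaker | Helen   


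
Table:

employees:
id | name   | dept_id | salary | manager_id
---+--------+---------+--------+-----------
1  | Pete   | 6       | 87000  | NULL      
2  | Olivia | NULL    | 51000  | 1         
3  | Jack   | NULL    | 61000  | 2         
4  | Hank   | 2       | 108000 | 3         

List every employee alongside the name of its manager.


This is a self-join: employees is joined to a second copy of itself, matching each row's manager_id to another row's id. Use LEFT JOIN so rows with manager_id=NULL are kept.
  - employee 1 (Pete): manager_id=NULL -> NULL
  - employee 2 (Olivia): manager_id=1 -> Pete
  - employee 3 (Jack): manager_id=2 -> Olivia
  - employee 4 (Hank): manager_id=3 -> Jack

SQL:
SELECT a.name AS item, b.name AS manager
FROM employees a
LEFT JOIN employees b ON a.manager_id = b.id

Result:
item   | manager
-------+--------
Pete   | NULL   
Olivia | Pete   
Jack   | Olivia 
Hank   | Jack   


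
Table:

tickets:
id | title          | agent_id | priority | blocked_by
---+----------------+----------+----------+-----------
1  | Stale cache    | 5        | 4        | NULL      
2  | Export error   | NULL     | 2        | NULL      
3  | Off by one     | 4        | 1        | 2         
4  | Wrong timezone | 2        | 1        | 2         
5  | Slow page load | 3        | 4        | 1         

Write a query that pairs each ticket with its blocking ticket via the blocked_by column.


This is a self-join: tickets is joined to a second copy of itself, matching each row's blocked_by to another row's id. Use LEFT JOIN so rows with blocked_by=NULL are kept.
  - ticket 1 (Stale cache): blocked_by=NULL -> NULL
  - ticket 2 (Export error): blocked_by=NULL -> NULL
  - ticket 3 (Off by one): blocked_by=2 -> Export error
  - ticket 4 (Wrong timezone): blocked_by=2 -> Export error
  - ticket 5 (Slow page load): blocked_by=1 -> Stale cache

SQL:
SELECT a.title AS item, b.title AS blocked_by
FROM tickets a
LEFT JOIN tickets b ON a.blocked_by = b.id

Result:
item           | blocked_by  
---------------+-------------
Stale cache    | NULL        
Export error   | NULL        
Off by one     | Export error
Wrong timezone | Export error
Slow page load | Stale cache 


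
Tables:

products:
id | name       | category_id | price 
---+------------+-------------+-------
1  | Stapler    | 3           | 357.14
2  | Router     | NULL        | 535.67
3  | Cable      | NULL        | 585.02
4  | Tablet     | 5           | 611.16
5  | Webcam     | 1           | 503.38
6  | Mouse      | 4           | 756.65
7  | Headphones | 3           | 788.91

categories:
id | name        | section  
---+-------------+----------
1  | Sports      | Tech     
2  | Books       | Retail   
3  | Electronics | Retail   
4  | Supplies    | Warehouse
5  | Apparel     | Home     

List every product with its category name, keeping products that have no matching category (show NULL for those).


LEFT JOIN keeps every row from products (the left table); where category_id has no match in categories, the category columns become NULL. Walk through each product:
  - product 1 (Stapler): category_id=3 -> matches Electronics
  - product 2 (Router): category_id=NULL, no match -> kept with NULL
  - product 3 (Cable): category_id=NULL, no match -> kept with NULL
  - product 4 (Tablet): category_id=5 -> matches Apparel
  - product 5 (Webcam): category_id=1 -> matches Sports
  - product 6 (Mouse): category_id=4 -> matches Supplies
  - product 7 (Headphones): category_id=3 -> matches Electronics
All 7 rows appear; 2 have NULL category.

SQL:
SELECT a.name, b.name AS category
FROM products a
LEFT JOIN categories b ON a.category_id = b.id

Result:
name       | category   
-----------+------------
Stapler    | Electronics
Router     | NULL       
Cable      | NULL       
Tablet     | Apparel    
Webcam     | Sports     
Mouse      | Supplies   
Headphones | Electronics


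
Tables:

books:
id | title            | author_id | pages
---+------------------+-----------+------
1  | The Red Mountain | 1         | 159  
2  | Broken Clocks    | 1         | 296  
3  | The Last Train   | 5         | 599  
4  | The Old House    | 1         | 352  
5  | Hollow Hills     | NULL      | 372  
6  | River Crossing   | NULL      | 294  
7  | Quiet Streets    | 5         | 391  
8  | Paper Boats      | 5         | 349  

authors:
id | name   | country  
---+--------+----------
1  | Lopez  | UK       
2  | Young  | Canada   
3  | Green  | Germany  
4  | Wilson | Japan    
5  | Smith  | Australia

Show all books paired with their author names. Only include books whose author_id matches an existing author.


INNER JOIN keeps only books rows whose author_id matches an id in authors. Walk through each book:
  - book 1 (The Red Mountain): author_id=1 -> matches Lopez
  - book 2 (Broken Clocks): author_id=1 -> matches Lopez
  - book 3 (The Last Train): author_id=5 -> matches Smith
  - book 4 (The Old House): author_id=1 -> matches Lopez
  - book 5 (Hollow Hills): author_id=NULL, no match -> dropped
  - book 6 (River Crossing): author_id=NULL, no match -> dropped
  - book 7 (Quiet Streets): author_id=5 -> matches Smith
  - book 8 (Paper Boats): author_id=5 -> matches Smith
So 2 of 8 rows are dropped.

SQL:
SELECT a.title, b.name AS author
FROM books a
INNER JOIN authors b ON a.author_id = b.id

Result:
title            | author
-----------------+-------
The Red Mountain | Lopez 
Broken Clocks    | Lopez 
The Last Train   | Smith 
The Old House    | Lopez 
Quiet Streets    | Smith 
Paper Boats      | Smith 


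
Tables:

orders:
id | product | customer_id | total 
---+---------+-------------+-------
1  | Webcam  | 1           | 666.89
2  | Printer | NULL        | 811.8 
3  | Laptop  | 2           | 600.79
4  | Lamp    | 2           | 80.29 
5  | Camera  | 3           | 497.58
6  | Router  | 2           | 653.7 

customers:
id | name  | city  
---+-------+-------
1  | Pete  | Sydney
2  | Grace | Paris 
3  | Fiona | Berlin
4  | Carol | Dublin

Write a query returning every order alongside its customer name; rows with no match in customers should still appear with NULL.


LEFT JOIN keeps every row from orders (the left table); where customer_id has no match in customers, the customer columns become NULL. Walk through each order:
  - order 1 (Webcam): customer_id=1 -> matches Pete
  - order 2 (Printer): customer_id=NULL, no match -> kept with NULL
  - order 3 (Laptop): customer_id=2 -> matches Grace
  - order 4 (Lamp): customer_id=2 -> matches Grace
  - order 5 (Camera): customer_id=3 -> matches Fiona
  - order 6 (Router): customer_id=2 -> matches Grace
All 6 rows appear; 1 has NULL customer.

SQL:
SELECT a.product, b.name AS customer
FROM orders a
LEFT JOIN customers b ON a.customer_id = b.id

Result:
product | customer
--------+---------
Webcam  | Pete    
Printer | NULL    
Laptop  | Grace   
Lamp    | Grace   
Camera  | Fiona   
Router  | Grace   


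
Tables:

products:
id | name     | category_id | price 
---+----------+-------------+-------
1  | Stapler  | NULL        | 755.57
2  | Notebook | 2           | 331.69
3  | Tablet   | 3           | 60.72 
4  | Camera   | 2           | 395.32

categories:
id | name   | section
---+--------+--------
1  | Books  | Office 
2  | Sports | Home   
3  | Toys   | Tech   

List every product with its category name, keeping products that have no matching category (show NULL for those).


LEFT JOIN keeps every row from products (the left table); where category_id has no match in categories, the category columns become NULL. Walk through each product:
  - product 1 (Stapler): category_id=NULL, no match -> kept with NULL
  - product 2 (Notebook): category_id=2 -> matches Sports
  - product 3 (Tablet): category_id=3 -> matches Toys
  - product 4 (Camera): category_id=2 -> matches Sports
All 4 rows appear; 1 has NULL category.

SQL:
SELECT a.name, b.name AS category
FROM products a
LEFT JOIN categories b ON a.category_id = b.id

Result:
name     | category
---------+---------
Stapler  | NULL    
Notebook | Sports  
Tablet   | Toys    
Camera   | Sports  


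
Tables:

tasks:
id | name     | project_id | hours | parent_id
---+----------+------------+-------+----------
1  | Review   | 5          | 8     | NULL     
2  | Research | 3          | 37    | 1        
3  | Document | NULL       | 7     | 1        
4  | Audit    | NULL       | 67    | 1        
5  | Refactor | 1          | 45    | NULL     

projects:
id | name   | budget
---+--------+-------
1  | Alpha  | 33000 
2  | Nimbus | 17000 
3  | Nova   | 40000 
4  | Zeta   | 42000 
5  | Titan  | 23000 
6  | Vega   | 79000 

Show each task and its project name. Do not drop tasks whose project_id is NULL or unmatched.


LEFT JOIN keeps every row from tasks (the left table); where project_id has no match in projects, the project columns become NULL. Walk through each task:
  - task 1 (Review): project_id=5 -> matches Titan
  - task 2 (Research): project_id=3 -> matches Nova
  - task 3 (Document): project_id=NULL, no match -> kept with NULL
  - task 4 (Audit): project_id=NULL, no match -> kept with NULL
  - task 5 (Refactor): project_id=1 -> matches Alpha
All 5 rows appear; 2 have NULL project.

SQL:
SELECT a.name, b.name AS project
FROM tasks a
LEFT JOIN projects b ON a.project_id = b.id

Result:
name     | project
---------+--------
Review   | Titan  
Research | Nova   
Document | NULL   
Audit    | NULL   
Refactor | Alpha  


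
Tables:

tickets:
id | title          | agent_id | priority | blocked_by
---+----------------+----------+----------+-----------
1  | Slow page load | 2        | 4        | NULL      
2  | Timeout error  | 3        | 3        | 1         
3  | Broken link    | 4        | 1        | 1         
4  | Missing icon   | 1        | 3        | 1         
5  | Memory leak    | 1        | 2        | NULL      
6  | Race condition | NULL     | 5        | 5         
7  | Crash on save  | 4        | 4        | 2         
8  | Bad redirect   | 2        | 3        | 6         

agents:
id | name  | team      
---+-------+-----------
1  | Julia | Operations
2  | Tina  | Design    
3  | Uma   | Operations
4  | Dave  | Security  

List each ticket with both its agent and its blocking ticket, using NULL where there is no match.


Two LEFT JOINs from the same base table tickets: one to agents via agent_id, one to tickets itself via blocked_by. Both are LEFT so every ticket is preserved.
Match against agents:
  - ticket 1 (Slow page load): agent_id=2 -> matches Tina
  - ticket 2 (Timeout error): agent_id=3 -> matches Uma
  - ticket 3 (Broken link): agent_id=4 -> matches Dave
  - ticket 4 (Missing icon): agent_id=1 -> matches Julia
  - ticket 5 (Memory leak): agent_id=1 -> matches Julia
  - ticket 6 (Race condition): agent_id=NULL, no match -> kept with NULL
  - ticket 7 (Crash on save): agent_id=4 -> matches Dave
  - ticket 8 (Bad redirect): agent_id=2 -> matches Tina
Match against tickets (self):
  - ticket 1 (Slow page load): blocked_by=NULL -> NULL
  - ticket 2 (Timeout error): blocked_by=1 -> Slow page load
  - ticket 3 (Broken link): blocked_by=1 -> Slow page load
  - ticket 4 (Missing icon): blocked_by=1 -> Slow page load
  - ticket 5 (Memory leak): blocked_by=NULL -> NULL
  - ticket 6 (Race condition): blocked_by=5 -> Memory leak
  - ticket 7 (Crash on save): blocked_by=2 -> Timeout error
  - ticket 8 (Bad redirect): blocked_by=6 -> Race condition

SQL:
SELECT a.title, b.name AS agent, c.title AS blocked_by
FROM tickets a
LEFT JOIN agents b ON a.agent_id = b.id
LEFT JOIN tickets c ON a.blocked_by = c.id

Result:
title          | agent | blocked_by    
---------------+-------+---------------
Slow page load | Tina  | NULL          
Timeout error  | Uma   | Slow page load
Broken link    | Dave  | Slow page load
Missing icon   | Julia | Slow page load
Memory leak    | Julia | NULL          
Race condition | NULL  | Memory leak   
Crash on save  | Dave  | Timeout error 
Bad redirect   | Tina  | Race condition


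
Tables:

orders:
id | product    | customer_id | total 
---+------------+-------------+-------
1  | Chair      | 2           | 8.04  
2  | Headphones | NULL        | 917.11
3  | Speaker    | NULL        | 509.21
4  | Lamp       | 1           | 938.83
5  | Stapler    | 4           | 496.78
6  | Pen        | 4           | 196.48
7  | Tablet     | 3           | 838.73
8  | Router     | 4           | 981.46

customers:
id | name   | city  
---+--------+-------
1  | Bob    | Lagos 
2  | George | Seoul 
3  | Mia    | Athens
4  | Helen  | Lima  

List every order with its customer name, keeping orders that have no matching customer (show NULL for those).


LEFT JOIN keeps every row from orders (the left table); where customer_id has no match in customers, the customer columns become NULL. Walk through each order:
  - order 1 (Chair): customer_id=2 -> matches George
  - order 2 (Headphones): customer_id=NULL, no match -> kept with NULL
  - order 3 (Speaker): customer_id=NULL, no match -> kept with NULL
  - order 4 (Lamp): customer_id=1 -> matches Bob
  - order 5 (Stapler): customer_id=4 -> matches Helen
  - order 6 (Pen): customer_id=4 -> matches Helen
  - order 7 (Tablet): customer_id=3 -> matches Mia
  - order 8 (Router): customer_id=4 -> matches Helen
All 8 rows appear; 2 have NULL customer.

SQL:
SELECT a.product, b.name AS customer
FROM orders a
LEFT JOIN customers b ON a.customer_id = b.id

Result:
product    | customer
-----------+---------
Chair      | George  
Headphones | NULL    
Speaker    | NULL    
Lamp       | Bob     
Stapler    | Helen   
Pen        | Helen   
Tablet     | Mia     
Router     | Helen   


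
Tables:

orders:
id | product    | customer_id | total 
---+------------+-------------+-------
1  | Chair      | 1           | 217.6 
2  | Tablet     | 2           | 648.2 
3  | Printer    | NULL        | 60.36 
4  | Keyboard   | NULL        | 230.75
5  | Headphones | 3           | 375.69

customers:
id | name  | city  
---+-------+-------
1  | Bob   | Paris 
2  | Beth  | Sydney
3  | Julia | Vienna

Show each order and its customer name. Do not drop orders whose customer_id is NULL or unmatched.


LEFT JOIN keeps every row from orders (the left table); where customer_id has no match in customers, the customer columns become NULL. Walk through each order:
  - order 1 (Chair): customer_id=1 -> matches Bob
  - order 2 (Tablet): customer_id=2 -> matches Beth
  - order 3 (Printer): customer_id=NULL, no match -> kept with NULL
  - order 4 (Keyboard): customer_id=NULL, no match -> kept with NULL
  - order 5 (Headphones): customer_id=3 -> matches Julia
All 5 rows appear; 2 have NULL customer.

SQL:
SELECT a.product, b.name AS customer
FROM orders a
LEFT JOIN customers b ON a.customer_id = b.id

Result:
product    | customer
-----------+---------
Chair      | Bob     
Tablet     | Beth    
Printer    | NULL    
Keyboard   | NULL    
Headphones | Julia   


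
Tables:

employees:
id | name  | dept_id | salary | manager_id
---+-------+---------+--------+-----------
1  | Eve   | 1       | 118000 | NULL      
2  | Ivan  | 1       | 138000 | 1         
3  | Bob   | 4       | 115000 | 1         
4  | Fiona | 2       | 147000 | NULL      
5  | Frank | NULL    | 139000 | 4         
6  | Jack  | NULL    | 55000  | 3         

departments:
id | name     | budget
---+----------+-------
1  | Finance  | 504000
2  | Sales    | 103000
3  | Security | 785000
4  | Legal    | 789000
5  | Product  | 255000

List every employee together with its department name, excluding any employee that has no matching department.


INNER JOIN keeps only employees rows whose dept_id matches an id in departments. Walk through each employee:
  - employee 1 (Eve): dept_id=1 -> matches Finance
  - employee 2 (Ivan): dept_id=1 -> matches Finance
  - employee 3 (Bob): dept_id=4 -> matches Legal
  - employee 4 (Fiona): dept_id=2 -> matches Sales
  - employee 5 (Frank): dept_id=NULL, no match -> dropped
  - employee 6 (Jack): dept_id=NULL, no match -> dropped
So 2 of 6 rows are dropped.

SQL:
SELECT a.name, b.name AS department
FROM employees a
INNER JOIN departments b ON a.dept_id = b.id

Result:
name  | department
------+-----------
Eve   | Finance   
Ivan  | Finance   
Bob   | Legal     
Fiona | Sales     


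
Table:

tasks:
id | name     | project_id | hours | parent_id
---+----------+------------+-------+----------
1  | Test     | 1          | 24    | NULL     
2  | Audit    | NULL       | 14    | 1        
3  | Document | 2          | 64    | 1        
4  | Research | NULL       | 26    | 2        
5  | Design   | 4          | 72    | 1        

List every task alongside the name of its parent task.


This is a self-join: tasks is joined to a second copy of itself, matching each row's parent_id to another row's id. Use LEFT JOIN so rows with parent_id=NULL are kept.
  - task 1 (Test): parent_id=NULL -> NULL
  - task 2 (Audit): parent_id=1 -> Test
  - task 3 (Document): parent_id=1 -> Test
  - task 4 (Research): parent_id=2 -> Audit
  - task 5 (Design): parent_id=1 -> Test

SQL:
SELECT a.name AS item, b.name AS parent
FROM tasks a
LEFT JOIN tasks b ON a.parent_id = b.id

Result:
item     | parent
---------+-------
Test     | NULL  
Audit    | Test  
Document | Test  
Research | Audit 
Design   | Test  


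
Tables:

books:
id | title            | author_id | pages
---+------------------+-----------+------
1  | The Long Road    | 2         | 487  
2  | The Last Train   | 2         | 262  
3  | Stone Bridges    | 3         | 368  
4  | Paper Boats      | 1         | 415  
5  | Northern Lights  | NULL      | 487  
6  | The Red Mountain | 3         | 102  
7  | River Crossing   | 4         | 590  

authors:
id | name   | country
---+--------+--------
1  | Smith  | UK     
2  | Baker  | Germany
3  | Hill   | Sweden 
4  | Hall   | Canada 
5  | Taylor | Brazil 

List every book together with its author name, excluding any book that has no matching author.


INNER JOIN keeps only books rows whose author_id matches an id in authors. Walk through each book:
  - book 1 (The Long Road): author_id=2 -> matches Baker
  - book 2 (The Last Train): author_id=2 -> matches Baker
  - book 3 (Stone Bridges): author_id=3 -> matches Hill
  - book 4 (Paper Boats): author_id=1 -> matches Smith
  - book 5 (Northern Lights): author_id=NULL, no match -> dropped
  - book 6 (The Red Mountain): author_id=3 -> matches Hill
  - book 7 (River Crossing): author_id=4 -> matches Hall
So 1 of 7 rows is dropped.

SQL:
SELECT a.title, b.name AS author
FROM books a
INNER JOIN authors b ON a.author_id = b.id

Result:
title            | author
-----------------+-------
The Long Road    | Baker 
The Last Train   | Baker 
Stone Bridges    | Hill  
Paper Boats      | Smith 
The Red Mountain | Hill  
River Crossing   | Hall  


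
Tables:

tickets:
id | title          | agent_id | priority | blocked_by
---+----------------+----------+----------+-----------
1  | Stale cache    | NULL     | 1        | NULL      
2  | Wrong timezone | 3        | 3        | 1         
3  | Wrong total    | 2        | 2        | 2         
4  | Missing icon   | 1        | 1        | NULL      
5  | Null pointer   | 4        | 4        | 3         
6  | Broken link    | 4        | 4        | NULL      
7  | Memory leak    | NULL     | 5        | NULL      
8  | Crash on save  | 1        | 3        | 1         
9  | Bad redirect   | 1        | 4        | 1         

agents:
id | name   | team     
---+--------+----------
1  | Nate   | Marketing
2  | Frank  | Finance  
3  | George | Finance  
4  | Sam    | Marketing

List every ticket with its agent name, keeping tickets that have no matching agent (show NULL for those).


LEFT JOIN keeps every row from tickets (the left table); where agent_id has no match in agents, the agent columns become NULL. Walk through each ticket:
  - ticket 1 (Stale cache): agent_id=NULL, no match -> kept with NULL
  - ticket 2 (Wrong timezone): agent_id=3 -> matches George
  - ticket 3 (Wrong total): agent_id=2 -> matches Frank
  - ticket 4 (Missing icon): agent_id=1 -> matches Nate
  - ticket 5 (Null pointer): agent_id=4 -> matches Sam
  - ticket 6 (Broken link): agent_id=4 -> matches Sam
  - ticket 7 (Memory leak): agent_id=NULL, no match -> kept with NULL
  - ticket 8 (Crash on save): agent_id=1 -> matches Nate
  - ticket 9 (Bad redirect): agent_id=1 -> matches Nate
All 9 rows appear; 2 have NULL agent.

SQL:
SELECT a.title, b.name AS agent
FROM tickets a
LEFT JOIN agents b ON a.agent_id = b.id

Result:
title          | agent 
---------------+-------
Stale cache    | NULL  
Wrong timezone | George
Wrong total    | Frank 
Missing icon   | Nate  
Null pointer   | Sam   
Broken link    | Sam   
Memory leak    | NULL  
Crash on save  | Nate  
Bad redirect   | Nate  
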